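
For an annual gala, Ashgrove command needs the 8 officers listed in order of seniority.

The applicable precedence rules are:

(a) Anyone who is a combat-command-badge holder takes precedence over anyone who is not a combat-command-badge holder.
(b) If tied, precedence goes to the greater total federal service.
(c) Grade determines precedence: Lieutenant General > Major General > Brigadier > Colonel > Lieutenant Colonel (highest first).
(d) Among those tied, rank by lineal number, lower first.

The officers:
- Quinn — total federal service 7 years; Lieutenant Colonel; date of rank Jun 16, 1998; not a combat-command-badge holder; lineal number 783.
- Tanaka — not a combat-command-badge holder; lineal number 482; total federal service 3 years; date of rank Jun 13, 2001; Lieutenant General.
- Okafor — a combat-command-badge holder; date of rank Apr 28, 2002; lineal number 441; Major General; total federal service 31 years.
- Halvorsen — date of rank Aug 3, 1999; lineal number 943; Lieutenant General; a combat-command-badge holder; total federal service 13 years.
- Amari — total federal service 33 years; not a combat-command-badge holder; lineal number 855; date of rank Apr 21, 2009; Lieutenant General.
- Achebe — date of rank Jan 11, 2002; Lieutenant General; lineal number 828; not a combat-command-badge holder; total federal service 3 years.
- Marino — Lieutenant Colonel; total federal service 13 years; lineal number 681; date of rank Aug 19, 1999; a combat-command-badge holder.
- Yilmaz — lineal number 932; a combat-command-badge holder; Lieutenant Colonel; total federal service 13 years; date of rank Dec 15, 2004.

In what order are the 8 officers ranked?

By the first rule: Okafor, Halvorsen, Marino and Yilmaz (each a combat-command-badge holder); then Amari, Quinn, Tanaka and Achebe (each not a combat-command-badge holder).
Among Okafor, Halvorsen, Marino and Yilmaz, by total federal service (higher first): Okafor (31 years) before Halvorsen, Marino and Yilmaz (13 years).
Among Halvorsen, Marino and Yilmaz, by grade: Halvorsen (Lieutenant General) before Marino and Yilmaz (Lieutenant Colonel).
Among Marino and Yilmaz, by lineal number (lower first): Marino (681) before Yilmaz (932).
Among Amari, Quinn, Tanaka and Achebe, by total federal service (higher first): Amari (33 years) before Quinn (7 years) before Tanaka and Achebe (3 years).
Tanaka and Achebe are each Lieutenant General, so the next rule applies.
Among Tanaka and Achebe, by lineal number (lower first): Tanaka (482) before Achebe (828).
Full order: Okafor, Halvorsen, Marino, Yilmaz, Amari, Quinn, Tanaka, Achebe.

Okafor, Halvorsen, Marino, Yilmaz, Amari, Quinn, Tanaka, Achebe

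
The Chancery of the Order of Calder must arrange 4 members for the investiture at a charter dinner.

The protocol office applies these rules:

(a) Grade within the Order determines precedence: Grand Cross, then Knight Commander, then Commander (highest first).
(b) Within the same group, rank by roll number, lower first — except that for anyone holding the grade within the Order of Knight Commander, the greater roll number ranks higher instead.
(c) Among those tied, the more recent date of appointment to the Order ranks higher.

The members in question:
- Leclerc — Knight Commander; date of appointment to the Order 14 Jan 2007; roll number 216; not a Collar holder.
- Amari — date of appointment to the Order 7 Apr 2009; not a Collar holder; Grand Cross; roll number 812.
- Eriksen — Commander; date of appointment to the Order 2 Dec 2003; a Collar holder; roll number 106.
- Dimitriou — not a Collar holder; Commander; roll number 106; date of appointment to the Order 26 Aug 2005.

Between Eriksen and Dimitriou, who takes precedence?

By grade within the Order: Amari (Grand Cross); then Leclerc (Knight Commander); then Dimitriou and Eriksen (Commander).
Dimitriou and Eriksen both have roll number 106, so the next rule applies.
Among Dimitriou and Eriksen, by date of appointment to the Order (later first): Dimitriou (26 Aug 2005) before Eriksen (2 Dec 2003).
So Dimitriou takes precedence.

Dimitriou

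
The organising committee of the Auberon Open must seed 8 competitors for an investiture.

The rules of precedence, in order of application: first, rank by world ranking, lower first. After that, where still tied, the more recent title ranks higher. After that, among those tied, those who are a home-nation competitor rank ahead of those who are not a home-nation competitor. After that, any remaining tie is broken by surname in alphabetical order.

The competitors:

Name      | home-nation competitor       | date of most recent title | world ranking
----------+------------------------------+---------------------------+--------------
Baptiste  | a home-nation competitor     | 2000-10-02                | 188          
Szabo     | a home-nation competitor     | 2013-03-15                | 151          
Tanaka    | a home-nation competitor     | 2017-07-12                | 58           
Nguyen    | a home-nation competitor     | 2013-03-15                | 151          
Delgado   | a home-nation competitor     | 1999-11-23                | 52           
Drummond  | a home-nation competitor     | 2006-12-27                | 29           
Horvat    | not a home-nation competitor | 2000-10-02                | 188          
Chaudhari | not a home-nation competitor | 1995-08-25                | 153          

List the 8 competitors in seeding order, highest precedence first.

By world ranking (lower first): Drummond (29); then Delgado (52); then Tanaka (58); then Nguyen and Szabo (both 151); then Chaudhari (153); then Baptiste and Horvat (both 188).
Nguyen and Szabo both have date of most recent title 2013-03-15, so the next rule applies.
Nguyen and Szabo are each a home-nation competitor, so the next rule applies.
Among Nguyen and Szabo, alphabetically by surname: Nguyen before Szabo.
Baptiste and Horvat both have date of most recent title 2000-10-02, so the next rule applies.
Among Baptiste and Horvat, a home-nation competitor before not a home-nation competitor: Baptiste (a home-nation competitor) before Horvat (not a home-nation competitor).
Full order: Drummond, Delgado, Tanaka, Nguyen, Szabo, Chaudhari, Baptiste, Horvat.

Drummond, Delgado, Tanaka, Nguyen, Szabo, Chaudhari, Baptiste, Horvat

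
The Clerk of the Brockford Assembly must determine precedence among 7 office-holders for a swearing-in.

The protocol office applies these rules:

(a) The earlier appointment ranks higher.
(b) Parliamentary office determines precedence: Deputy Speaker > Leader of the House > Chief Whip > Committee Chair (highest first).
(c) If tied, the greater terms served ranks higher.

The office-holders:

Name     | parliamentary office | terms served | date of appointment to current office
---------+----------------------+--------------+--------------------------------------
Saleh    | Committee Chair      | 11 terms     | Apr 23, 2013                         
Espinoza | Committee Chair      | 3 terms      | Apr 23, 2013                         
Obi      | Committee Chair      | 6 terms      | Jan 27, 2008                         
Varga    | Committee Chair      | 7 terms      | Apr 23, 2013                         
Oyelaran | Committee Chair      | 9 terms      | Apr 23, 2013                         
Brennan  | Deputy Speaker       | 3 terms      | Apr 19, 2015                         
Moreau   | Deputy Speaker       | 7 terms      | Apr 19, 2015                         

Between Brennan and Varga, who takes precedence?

Varga

By date of appointment to current office (earlier first): Obi (Jan 27, 2008); then Saleh, Oyelaran, Varga and Espinoza (each Apr 23, 2013); then Moreau and Brennan (both Apr 19, 2015).
Saleh, Oyelaran, Varga and Espinoza are each Committee Chair, so the next rule applies.
Among Saleh, Oyelaran, Varga and Espinoza, by terms served (higher first): Saleh (11 terms) before Oyelaran (9 terms) before Varga (7 terms) before Espinoza (3 terms).
Moreau and Brennan are each Deputy Speaker, so the next rule applies.
Among Moreau and Brennan, by terms served (higher first): Moreau (7 terms) before Brennan (3 terms).
So Varga takes precedence.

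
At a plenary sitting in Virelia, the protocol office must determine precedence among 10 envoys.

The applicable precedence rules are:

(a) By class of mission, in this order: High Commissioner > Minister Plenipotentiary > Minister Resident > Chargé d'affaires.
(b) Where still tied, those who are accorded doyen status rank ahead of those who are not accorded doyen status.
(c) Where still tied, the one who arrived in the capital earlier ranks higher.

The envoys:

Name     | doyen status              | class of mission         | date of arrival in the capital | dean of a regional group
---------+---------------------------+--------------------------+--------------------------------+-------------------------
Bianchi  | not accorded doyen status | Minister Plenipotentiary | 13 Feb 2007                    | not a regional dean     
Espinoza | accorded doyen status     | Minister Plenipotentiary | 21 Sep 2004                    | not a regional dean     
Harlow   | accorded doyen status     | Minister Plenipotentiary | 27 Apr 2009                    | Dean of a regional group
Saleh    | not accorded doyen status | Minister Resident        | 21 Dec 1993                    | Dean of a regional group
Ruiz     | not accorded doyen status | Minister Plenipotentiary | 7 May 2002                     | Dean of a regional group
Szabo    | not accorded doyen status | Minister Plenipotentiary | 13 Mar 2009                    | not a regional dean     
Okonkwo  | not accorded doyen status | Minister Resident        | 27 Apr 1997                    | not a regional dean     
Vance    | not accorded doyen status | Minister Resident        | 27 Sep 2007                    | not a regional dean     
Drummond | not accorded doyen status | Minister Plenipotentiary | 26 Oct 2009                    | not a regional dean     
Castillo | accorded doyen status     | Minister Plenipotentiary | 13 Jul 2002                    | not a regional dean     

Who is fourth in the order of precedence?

Ruiz

By class of mission: Castillo, Espinoza, Harlow, Ruiz, Bianchi, Szabo and Drummond (Minister Plenipotentiary); then Saleh, Okonkwo and Vance (Minister Resident).
Among Castillo, Espinoza, Harlow, Ruiz, Bianchi, Szabo and Drummond, accorded doyen status before not accorded doyen status: Castillo, Espinoza and Harlow (accorded doyen status) before Ruiz, Bianchi, Szabo and Drummond (not accorded doyen status).
Among Castillo, Espinoza and Harlow, by date of arrival in the capital (earlier first): Castillo (13 Jul 2002) before Espinoza (21 Sep 2004) before Harlow (27 Apr 2009).
Among Ruiz, Bianchi, Szabo and Drummond, by date of arrival in the capital (earlier first): Ruiz (7 May 2002) before Bianchi (13 Feb 2007) before Szabo (13 Mar 2009) before Drummond (26 Oct 2009).
Saleh, Okonkwo and Vance are each not accorded doyen status, so the next rule applies.
Among Saleh, Okonkwo and Vance, by date of arrival in the capital (earlier first): Saleh (21 Dec 1993) before Okonkwo (27 Apr 1997) before Vance (27 Sep 2007).
Order: Castillo, Espinoza, Harlow, Ruiz, Bianchi, Szabo, Drummond, Saleh, Okonkwo, Vance.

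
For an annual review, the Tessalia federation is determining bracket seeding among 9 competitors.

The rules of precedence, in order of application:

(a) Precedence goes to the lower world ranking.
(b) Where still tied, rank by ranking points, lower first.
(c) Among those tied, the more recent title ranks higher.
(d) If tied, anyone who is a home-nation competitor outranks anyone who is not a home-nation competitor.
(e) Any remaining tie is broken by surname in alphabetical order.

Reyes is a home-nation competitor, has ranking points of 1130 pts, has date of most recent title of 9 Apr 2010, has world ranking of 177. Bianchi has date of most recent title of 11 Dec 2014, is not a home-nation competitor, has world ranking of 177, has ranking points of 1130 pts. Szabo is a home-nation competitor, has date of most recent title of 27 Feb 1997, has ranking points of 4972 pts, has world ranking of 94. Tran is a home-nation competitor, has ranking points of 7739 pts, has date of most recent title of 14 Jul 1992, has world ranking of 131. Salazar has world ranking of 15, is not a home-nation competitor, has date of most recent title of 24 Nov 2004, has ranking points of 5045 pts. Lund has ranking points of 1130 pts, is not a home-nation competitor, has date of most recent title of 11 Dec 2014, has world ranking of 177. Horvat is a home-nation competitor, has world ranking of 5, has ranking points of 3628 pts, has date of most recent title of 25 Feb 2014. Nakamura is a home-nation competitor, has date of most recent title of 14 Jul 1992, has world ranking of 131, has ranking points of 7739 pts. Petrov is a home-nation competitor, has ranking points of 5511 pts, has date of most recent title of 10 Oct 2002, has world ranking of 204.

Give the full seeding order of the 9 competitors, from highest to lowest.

Horvat, Salazar, Szabo, Nakamura, Tran, Bianchi, Lund, Reyes, Petrov

By world ranking (lower first): Horvat (5); then Salazar (15); then Szabo (94); then Nakamura and Tran (both 131); then Bianchi, Lund and Reyes (each 177); then Petrov (204).
Nakamura and Tran both have ranking points 7739 pts, so the next rule applies.
Nakamura and Tran both have date of most recent title 14 Jul 1992, so the next rule applies.
Nakamura and Tran are each a home-nation competitor, so the next rule applies.
Among Nakamura and Tran, alphabetically by surname: Nakamura before Tran.
Bianchi, Lund and Reyes all have ranking points 1130 pts, so the next rule applies.
Among Bianchi, Lund and Reyes, by date of most recent title (later first): Bianchi and Lund (11 Dec 2014) before Reyes (9 Apr 2010).
Bianchi and Lund are each not a home-nation competitor, so the next rule applies.
Among Bianchi and Lund, alphabetically by surname: Bianchi before Lund.
Full order: Horvat, Salazar, Szabo, Nakamura, Tran, Bianchi, Lund, Reyes, Petrov.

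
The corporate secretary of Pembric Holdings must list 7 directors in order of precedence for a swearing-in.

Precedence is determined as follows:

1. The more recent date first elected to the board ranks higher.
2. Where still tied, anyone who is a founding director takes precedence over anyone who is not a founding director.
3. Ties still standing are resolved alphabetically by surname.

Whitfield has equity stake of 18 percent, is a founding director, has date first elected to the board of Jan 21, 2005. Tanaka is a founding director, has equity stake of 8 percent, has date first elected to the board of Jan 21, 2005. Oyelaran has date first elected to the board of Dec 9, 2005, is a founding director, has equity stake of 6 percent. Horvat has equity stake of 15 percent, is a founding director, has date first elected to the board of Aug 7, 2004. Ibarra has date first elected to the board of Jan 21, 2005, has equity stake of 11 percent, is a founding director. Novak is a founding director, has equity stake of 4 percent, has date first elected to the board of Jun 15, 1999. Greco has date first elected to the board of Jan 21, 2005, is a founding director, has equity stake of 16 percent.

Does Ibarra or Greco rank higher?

Greco

By date first elected to the board (later first): Oyelaran (Dec 9, 2005); then Greco, Ibarra, Tanaka and Whitfield (each Jan 21, 2005); then Horvat (Aug 7, 2004); then Novak (Jun 15, 1999).
Greco, Ibarra, Tanaka and Whitfield are each a founding director, so the next rule applies.
Among Greco, Ibarra, Tanaka and Whitfield, alphabetically by surname: Greco before Ibarra before Tanaka before Whitfield.
So Greco takes precedence.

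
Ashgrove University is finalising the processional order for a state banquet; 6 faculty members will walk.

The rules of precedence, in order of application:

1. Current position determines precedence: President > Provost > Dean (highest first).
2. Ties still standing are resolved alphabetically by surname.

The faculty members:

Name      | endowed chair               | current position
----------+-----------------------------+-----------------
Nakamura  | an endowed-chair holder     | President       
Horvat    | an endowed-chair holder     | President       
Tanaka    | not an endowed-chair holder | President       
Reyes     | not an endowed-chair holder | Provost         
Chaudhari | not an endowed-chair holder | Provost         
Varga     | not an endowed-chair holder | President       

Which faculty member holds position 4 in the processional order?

Varga

By current position: Horvat, Nakamura, Tanaka and Varga (President); then Chaudhari and Reyes (Provost).
Among Horvat, Nakamura, Tanaka and Varga, alphabetically by surname: Horvat before Nakamura before Tanaka before Varga.
Among Chaudhari and Reyes, alphabetically by surname: Chaudhari before Reyes.
Order: Horvat, Nakamura, Tanaka, Varga, Chaudhari, Reyes.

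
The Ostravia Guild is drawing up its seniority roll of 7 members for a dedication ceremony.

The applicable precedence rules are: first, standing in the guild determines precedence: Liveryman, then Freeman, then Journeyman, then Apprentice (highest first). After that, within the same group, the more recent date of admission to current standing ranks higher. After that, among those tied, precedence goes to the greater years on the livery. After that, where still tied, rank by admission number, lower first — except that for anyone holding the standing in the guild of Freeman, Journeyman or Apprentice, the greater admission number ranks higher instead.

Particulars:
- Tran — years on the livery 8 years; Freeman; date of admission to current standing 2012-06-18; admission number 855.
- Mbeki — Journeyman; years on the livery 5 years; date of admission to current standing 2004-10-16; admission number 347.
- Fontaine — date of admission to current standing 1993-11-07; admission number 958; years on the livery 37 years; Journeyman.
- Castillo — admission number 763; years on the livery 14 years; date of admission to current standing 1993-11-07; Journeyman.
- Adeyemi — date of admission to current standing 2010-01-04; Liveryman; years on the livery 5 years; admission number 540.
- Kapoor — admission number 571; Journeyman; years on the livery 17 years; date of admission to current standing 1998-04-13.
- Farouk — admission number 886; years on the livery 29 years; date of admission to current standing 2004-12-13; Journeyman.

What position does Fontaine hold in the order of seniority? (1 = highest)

By standing in the guild: Adeyemi (Liveryman); then Tran (Freeman); then Farouk, Mbeki, Kapoor, Fontaine and Castillo (Journeyman).
Among Farouk, Mbeki, Kapoor, Fontaine and Castillo, by date of admission to current standing (later first): Farouk (2004-12-13) before Mbeki (2004-10-16) before Kapoor (1998-04-13) before Fontaine and Castillo (1993-11-07).
Among Fontaine and Castillo, by years on the livery (higher first): Fontaine (37 years) before Castillo (14 years).
Order: Adeyemi, Tran, Farouk, Mbeki, Kapoor, Fontaine, Castillo. So position 6.

6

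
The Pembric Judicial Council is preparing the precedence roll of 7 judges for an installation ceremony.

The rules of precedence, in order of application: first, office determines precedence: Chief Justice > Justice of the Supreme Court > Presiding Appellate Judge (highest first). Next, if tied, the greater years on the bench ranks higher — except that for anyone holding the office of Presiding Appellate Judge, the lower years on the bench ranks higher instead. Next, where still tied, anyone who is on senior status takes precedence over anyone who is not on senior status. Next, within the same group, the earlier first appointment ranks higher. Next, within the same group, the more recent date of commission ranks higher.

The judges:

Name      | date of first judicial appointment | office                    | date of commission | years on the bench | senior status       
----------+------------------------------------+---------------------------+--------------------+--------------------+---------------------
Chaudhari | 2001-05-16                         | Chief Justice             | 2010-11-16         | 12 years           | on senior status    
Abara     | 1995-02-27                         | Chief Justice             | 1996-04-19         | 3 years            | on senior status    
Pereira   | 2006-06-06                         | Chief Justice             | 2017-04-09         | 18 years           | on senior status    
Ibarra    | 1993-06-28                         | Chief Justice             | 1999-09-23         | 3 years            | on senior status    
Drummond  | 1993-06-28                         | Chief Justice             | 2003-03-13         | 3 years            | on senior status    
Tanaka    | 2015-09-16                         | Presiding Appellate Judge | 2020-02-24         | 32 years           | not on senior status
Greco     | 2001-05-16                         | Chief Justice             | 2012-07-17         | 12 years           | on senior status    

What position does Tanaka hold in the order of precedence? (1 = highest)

7

By office: Pereira, Greco, Chaudhari, Drummond, Ibarra and Abara (Chief Justice); then Tanaka (Presiding Appellate Judge).
Among Pereira, Greco, Chaudhari, Drummond, Ibarra and Abara, by years on the bench (higher first): Pereira (18 years) before Greco and Chaudhari (12 years) before Drummond, Ibarra and Abara (3 years).
Greco and Chaudhari are each on senior status, so the next rule applies.
Greco and Chaudhari both have date of first judicial appointment 2001-05-16, so the next rule applies.
Among Greco and Chaudhari, by date of commission (later first): Greco (2012-07-17) before Chaudhari (2010-11-16).
Drummond, Ibarra and Abara are each on senior status, so the next rule applies.
Among Drummond, Ibarra and Abara, by date of first judicial appointment (earlier first): Drummond and Ibarra (1993-06-28) before Abara (1995-02-27).
Among Drummond and Ibarra, by date of commission (later first): Drummond (2003-03-13) before Ibarra (1999-09-23).
Order: Pereira, Greco, Chaudhari, Drummond, Ibarra, Abara, Tanaka. So position 7.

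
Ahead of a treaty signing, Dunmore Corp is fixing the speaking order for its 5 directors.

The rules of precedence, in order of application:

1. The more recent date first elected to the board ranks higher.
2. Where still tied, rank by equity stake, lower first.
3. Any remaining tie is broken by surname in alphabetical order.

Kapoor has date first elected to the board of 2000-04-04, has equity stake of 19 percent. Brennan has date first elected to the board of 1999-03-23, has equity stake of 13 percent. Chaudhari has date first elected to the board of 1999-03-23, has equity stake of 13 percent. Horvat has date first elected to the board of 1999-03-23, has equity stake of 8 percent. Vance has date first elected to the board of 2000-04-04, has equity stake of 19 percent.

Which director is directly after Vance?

By date first elected to the board (later first): Kapoor and Vance (both 2000-04-04); then Horvat, Brennan and Chaudhari (each 1999-03-23).
Kapoor and Vance both have equity stake 19 percent, so the next rule applies.
Among Kapoor and Vance, alphabetically by surname: Kapoor before Vance.
Among Horvat, Brennan and Chaudhari, by equity stake (lower first): Horvat (8 percent) before Brennan and Chaudhari (13 percent).
Among Brennan and Chaudhari, alphabetically by surname: Brennan before Chaudhari.
Order: Kapoor, Vance, Horvat, Brennan, Chaudhari.

Horvat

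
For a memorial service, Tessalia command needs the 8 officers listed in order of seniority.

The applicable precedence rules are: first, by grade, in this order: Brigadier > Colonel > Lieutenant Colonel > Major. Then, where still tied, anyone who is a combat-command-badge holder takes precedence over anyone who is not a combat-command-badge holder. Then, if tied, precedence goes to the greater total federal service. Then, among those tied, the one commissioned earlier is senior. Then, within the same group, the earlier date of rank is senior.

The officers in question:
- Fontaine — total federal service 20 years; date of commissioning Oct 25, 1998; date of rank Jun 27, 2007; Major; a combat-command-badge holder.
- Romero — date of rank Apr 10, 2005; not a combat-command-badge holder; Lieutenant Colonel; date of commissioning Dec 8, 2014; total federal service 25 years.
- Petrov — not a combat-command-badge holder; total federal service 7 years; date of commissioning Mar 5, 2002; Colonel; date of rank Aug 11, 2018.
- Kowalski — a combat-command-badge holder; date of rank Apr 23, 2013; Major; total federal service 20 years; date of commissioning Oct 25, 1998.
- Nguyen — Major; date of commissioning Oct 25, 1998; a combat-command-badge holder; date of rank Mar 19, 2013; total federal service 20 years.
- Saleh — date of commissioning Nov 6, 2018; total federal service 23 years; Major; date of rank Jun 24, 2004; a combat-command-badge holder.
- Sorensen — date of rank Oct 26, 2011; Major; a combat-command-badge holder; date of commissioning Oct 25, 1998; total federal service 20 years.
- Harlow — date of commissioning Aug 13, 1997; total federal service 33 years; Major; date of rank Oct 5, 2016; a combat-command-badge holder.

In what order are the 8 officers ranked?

By grade: Petrov (Colonel); then Romero (Lieutenant Colonel); then Harlow, Saleh, Fontaine, Sorensen, Nguyen and Kowalski (Major).
Harlow, Saleh, Fontaine, Sorensen, Nguyen and Kowalski are each a combat-command-badge holder, so the next rule applies.
Among Harlow, Saleh, Fontaine, Sorensen, Nguyen and Kowalski, by total federal service (higher first): Harlow (33 years) before Saleh (23 years) before Fontaine, Sorensen, Nguyen and Kowalski (20 years).
Fontaine, Sorensen, Nguyen and Kowalski all have date of commissioning Oct 25, 1998, so the next rule applies.
Among Fontaine, Sorensen, Nguyen and Kowalski, by date of rank (earlier first): Fontaine (Jun 27, 2007) before Sorensen (Oct 26, 2011) before Nguyen (Mar 19, 2013) before Kowalski (Apr 23, 2013).
Full order: Petrov, Romero, Harlow, Saleh, Fontaine, Sorensen, Nguyen, Kowalski.

Petrov, Romero, Harlow, Saleh, Fontaine, Sorensen, Nguyen, Kowalski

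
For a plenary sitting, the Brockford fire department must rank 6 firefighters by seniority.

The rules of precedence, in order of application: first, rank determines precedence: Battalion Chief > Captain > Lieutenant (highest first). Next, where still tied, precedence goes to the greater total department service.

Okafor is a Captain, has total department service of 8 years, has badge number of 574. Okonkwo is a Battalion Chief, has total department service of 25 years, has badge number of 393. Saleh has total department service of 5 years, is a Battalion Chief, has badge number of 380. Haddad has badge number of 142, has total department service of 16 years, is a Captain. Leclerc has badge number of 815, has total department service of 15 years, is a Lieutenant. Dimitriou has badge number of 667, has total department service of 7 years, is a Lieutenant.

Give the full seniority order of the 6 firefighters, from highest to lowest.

Okonkwo, Saleh, Haddad, Okafor, Leclerc, Dimitriou

By rank: Okonkwo and Saleh (Battalion Chief); then Haddad and Okafor (Captain); then Leclerc and Dimitriou (Lieutenant).
Among Okonkwo and Saleh, by total department service (higher first): Okonkwo (25 years) before Saleh (5 years).
Among Haddad and Okafor, by total department service (higher first): Haddad (16 years) before Okafor (8 years).
Among Leclerc and Dimitriou, by total department service (higher first): Leclerc (15 years) before Dimitriou (7 years).
Full order: Okonkwo, Saleh, Haddad, Okafor, Leclerc, Dimitriou.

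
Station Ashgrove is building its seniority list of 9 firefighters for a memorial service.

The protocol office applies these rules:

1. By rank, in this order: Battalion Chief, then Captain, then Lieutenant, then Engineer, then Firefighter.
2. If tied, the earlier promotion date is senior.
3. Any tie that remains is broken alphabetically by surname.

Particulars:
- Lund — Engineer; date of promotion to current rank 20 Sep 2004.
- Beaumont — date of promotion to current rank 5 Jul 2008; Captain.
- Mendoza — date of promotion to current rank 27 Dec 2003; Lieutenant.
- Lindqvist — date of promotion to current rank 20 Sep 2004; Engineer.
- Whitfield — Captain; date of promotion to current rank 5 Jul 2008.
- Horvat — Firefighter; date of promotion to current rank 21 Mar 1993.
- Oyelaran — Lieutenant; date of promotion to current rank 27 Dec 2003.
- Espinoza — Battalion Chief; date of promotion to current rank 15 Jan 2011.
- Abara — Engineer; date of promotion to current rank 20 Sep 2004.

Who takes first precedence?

By rank: Espinoza (Battalion Chief); then Beaumont and Whitfield (Captain); then Mendoza and Oyelaran (Lieutenant); then Abara, Lindqvist and Lund (Engineer); then Horvat (Firefighter).
Beaumont and Whitfield both have date of promotion to current rank 5 Jul 2008, so the next rule applies.
Among Beaumont and Whitfield, alphabetically by surname: Beaumont before Whitfield.
Mendoza and Oyelaran both have date of promotion to current rank 27 Dec 2003, so the next rule applies.
Among Mendoza and Oyelaran, alphabetically by surname: Mendoza before Oyelaran.
Abara, Lindqvist and Lund all have date of promotion to current rank 20 Sep 2004, so the next rule applies.
Among Abara, Lindqvist and Lund, alphabetically by surname: Abara before Lindqvist before Lund.
Order: Espinoza, Beaumont, Whitfield, Mendoza, Oyelaran, Abara, Lindqvist, Lund, Horvat.

Espinoza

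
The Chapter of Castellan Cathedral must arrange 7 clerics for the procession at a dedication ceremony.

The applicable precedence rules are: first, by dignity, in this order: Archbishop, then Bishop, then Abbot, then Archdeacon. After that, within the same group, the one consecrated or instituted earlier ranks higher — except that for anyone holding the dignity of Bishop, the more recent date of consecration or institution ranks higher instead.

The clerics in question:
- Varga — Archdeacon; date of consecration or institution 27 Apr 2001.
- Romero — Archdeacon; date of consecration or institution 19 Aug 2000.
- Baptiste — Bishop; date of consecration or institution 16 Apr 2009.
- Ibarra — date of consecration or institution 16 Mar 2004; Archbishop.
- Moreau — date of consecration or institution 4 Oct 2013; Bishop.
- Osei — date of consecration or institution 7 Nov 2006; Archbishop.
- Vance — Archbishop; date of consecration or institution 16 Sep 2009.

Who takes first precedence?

By dignity: Ibarra, Osei and Vance (Archbishop); then Moreau and Baptiste (Bishop); then Romero and Varga (Archdeacon).
Among Ibarra, Osei and Vance, by date of consecration or institution (earlier first): Ibarra (16 Mar 2004) before Osei (7 Nov 2006) before Vance (16 Sep 2009).
Among Moreau and Baptiste, by date of consecration or institution (later first) (reversed rule for this group): Moreau (4 Oct 2013) before Baptiste (16 Apr 2009).
Among Romero and Varga, by date of consecration or institution (earlier first): Romero (19 Aug 2000) before Varga (27 Apr 2001).
Order: Ibarra, Osei, Vance, Moreau, Baptiste, Romero, Varga.

Ibarra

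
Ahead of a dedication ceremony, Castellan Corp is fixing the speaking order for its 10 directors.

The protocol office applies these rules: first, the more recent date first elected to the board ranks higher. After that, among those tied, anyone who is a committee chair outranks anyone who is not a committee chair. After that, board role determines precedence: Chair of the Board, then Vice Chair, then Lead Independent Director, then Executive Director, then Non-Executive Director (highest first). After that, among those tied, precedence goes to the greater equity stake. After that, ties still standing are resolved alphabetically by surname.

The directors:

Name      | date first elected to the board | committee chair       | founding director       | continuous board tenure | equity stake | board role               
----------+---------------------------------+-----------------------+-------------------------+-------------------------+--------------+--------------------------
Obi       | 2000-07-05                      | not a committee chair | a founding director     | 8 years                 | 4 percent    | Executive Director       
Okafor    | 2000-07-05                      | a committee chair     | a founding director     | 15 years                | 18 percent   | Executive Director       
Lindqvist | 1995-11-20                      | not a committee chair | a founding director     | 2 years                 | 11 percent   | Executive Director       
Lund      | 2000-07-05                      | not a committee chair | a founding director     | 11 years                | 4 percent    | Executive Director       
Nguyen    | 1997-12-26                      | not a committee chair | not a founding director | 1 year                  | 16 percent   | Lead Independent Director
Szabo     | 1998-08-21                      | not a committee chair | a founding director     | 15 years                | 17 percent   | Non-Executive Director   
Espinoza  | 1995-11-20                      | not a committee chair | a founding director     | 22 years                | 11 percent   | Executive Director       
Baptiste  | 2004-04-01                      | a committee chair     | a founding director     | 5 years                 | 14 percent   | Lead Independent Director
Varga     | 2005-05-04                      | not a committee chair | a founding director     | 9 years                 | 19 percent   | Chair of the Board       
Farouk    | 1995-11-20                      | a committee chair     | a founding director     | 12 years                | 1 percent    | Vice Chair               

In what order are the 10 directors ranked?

By date first elected to the board (later first): Varga (2005-05-04); then Baptiste (2004-04-01); then Okafor, Lund and Obi (each 2000-07-05); then Szabo (1998-08-21); then Nguyen (1997-12-26); then Farouk, Espinoza and Lindqvist (each 1995-11-20).
Among Okafor, Lund and Obi, a committee chair before not a committee chair: Okafor (a committee chair) before Lund and Obi (not a committee chair).
Lund and Obi are each Executive Director, so the next rule applies.
Lund and Obi both have equity stake 4 percent, so the next rule applies.
Among Lund and Obi, alphabetically by surname: Lund before Obi.
Among Farouk, Espinoza and Lindqvist, a committee chair before not a committee chair: Farouk (a committee chair) before Espinoza and Lindqvist (not a committee chair).
Espinoza and Lindqvist are each Executive Director, so the next rule applies.
Espinoza and Lindqvist both have equity stake 11 percent, so the next rule applies.
Among Espinoza and Lindqvist, alphabetically by surname: Espinoza before Lindqvist.
Full order: Varga, Baptiste, Okafor, Lund, Obi, Szabo, Nguyen, Farouk, Espinoza, Lindqvist.

Varga, Baptiste, Okafor, Lund, Obi, Szabo, Nguyen, Farouk, Espinoza, Lindqvist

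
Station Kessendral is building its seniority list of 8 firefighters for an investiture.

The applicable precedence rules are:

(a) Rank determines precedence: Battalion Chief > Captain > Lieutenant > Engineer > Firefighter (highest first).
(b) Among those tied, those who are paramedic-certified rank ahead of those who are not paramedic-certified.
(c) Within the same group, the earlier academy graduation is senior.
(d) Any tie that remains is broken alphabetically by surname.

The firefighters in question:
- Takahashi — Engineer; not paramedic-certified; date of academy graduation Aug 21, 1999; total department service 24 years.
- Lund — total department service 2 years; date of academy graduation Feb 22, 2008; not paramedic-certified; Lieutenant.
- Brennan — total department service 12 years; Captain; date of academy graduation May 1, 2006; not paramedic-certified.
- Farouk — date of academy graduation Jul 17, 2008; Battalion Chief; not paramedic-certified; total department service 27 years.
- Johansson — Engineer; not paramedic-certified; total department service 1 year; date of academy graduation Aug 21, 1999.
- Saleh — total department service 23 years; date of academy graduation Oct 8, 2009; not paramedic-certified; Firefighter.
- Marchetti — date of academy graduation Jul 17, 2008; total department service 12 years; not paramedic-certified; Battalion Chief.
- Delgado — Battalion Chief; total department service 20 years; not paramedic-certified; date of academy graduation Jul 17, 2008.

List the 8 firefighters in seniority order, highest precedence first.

Delgado, Farouk, Marchetti, Brennan, Lund, Johansson, Takahashi, Saleh

By rank: Delgado, Farouk and Marchetti (Battalion Chief); then Brennan (Captain); then Lund (Lieutenant); then Johansson and Takahashi (Engineer); then Saleh (Firefighter).
Delgado, Farouk and Marchetti are each not paramedic-certified, so the next rule applies.
Delgado, Farouk and Marchetti all have date of academy graduation Jul 17, 2008, so the next rule applies.
Among Delgado, Farouk and Marchetti, alphabetically by surname: Delgado before Farouk before Marchetti.
Johansson and Takahashi are each not paramedic-certified, so the next rule applies.
Johansson and Takahashi both have date of academy graduation Aug 21, 1999, so the next rule applies.
Among Johansson and Takahashi, alphabetically by surname: Johansson before Takahashi.
Full order: Delgado, Farouk, Marchetti, Brennan, Lund, Johansson, Takahashi, Saleh.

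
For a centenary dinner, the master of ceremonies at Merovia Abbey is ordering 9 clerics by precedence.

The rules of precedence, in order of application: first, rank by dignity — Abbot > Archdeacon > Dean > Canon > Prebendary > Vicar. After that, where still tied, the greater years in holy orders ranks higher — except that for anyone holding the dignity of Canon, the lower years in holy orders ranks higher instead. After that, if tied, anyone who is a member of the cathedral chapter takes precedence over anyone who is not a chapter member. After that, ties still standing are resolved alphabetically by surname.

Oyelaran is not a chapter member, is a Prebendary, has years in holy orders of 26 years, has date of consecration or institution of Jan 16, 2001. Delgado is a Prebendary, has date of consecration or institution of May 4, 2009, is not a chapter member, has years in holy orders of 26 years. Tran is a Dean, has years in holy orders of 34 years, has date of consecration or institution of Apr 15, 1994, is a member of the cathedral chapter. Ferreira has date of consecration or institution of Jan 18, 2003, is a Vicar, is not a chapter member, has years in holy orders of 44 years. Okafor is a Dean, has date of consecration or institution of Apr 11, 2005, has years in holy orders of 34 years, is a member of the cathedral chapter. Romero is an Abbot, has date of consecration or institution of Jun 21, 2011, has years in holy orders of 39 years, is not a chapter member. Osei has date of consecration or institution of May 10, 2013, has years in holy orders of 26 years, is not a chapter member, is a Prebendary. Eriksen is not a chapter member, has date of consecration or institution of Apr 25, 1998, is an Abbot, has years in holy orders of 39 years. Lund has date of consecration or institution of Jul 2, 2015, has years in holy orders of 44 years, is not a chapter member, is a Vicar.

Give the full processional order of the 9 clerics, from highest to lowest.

Eriksen, Romero, Okafor, Tran, Delgado, Osei, Oyelaran, Ferreira, Lund

By dignity: Eriksen and Romero (Abbot); then Okafor and Tran (Dean); then Delgado, Osei and Oyelaran (Prebendary); then Ferreira and Lund (Vicar).
Eriksen and Romero both have years in holy orders 39 years, so the next rule applies.
Eriksen and Romero are each not a chapter member, so the next rule applies.
Among Eriksen and Romero, alphabetically by surname: Eriksen before Romero.
Okafor and Tran both have years in holy orders 34 years, so the next rule applies.
Okafor and Tran are each a member of the cathedral chapter, so the next rule applies.
Among Okafor and Tran, alphabetically by surname: Okafor before Tran.
Delgado, Osei and Oyelaran all have years in holy orders 26 years, so the next rule applies.
Delgado, Osei and Oyelaran are each not a chapter member, so the next rule applies.
Among Delgado, Osei and Oyelaran, alphabetically by surname: Delgado before Osei before Oyelaran.
Ferreira and Lund both have years in holy orders 44 years, so the next rule applies.
Ferreira and Lund are each not a chapter member, so the next rule applies.
Among Ferreira and Lund, alphabetically by surname: Ferreira before Lund.
Full order: Eriksen, Romero, Okafor, Tran, Delgado, Osei, Oyelaran, Ferreira, Lund.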